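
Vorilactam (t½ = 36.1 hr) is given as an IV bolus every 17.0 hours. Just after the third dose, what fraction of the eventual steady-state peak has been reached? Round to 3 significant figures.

0.624

k = ln 2 / 36.1 = 0.01920 hr⁻¹
f_n = 1 − e^(−nkτ) = 1 − e^(−3 × 0.01920 × 17.0) = 1 − e^(−0.9792) = 1 − 0.3756 ≈ 0.624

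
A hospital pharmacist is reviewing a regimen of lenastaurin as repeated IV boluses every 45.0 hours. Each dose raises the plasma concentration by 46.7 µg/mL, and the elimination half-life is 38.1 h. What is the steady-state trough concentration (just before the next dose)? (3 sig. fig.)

k = ln 2 / 38.1 = 0.01819 h⁻¹
Fraction remaining after one interval: e^(−kτ) = e^(−0.01819 × 45.0) = 0.4410
R = 1 / (1 − 0.4410) = 1.789
Css,max = 46.7 × 1.789 = 83.54 µg/mL
Css,min = Css,max × e^(−kτ) = 83.54 × 0.4410 ≈ 36.8 µg/mL

36.8 µg/mL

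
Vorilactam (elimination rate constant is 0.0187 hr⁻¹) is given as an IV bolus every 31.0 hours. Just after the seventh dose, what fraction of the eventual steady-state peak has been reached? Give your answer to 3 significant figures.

0.983

f_n = 1 − e^(−nkτ) = 1 − e^(−7 × 0.01870 × 31.0) = 1 − e^(−4.058) = 1 − 0.01729 ≈ 0.983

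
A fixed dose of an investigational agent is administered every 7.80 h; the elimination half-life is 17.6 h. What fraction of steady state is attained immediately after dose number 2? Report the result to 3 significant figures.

0.459

k = ln 2 / 17.6 = 0.03938 h⁻¹
f_n = 1 − e^(−nkτ) = 1 − e^(−2 × 0.03938 × 7.80) = 1 − e^(−0.6144) = 1 − 0.5410 ≈ 0.459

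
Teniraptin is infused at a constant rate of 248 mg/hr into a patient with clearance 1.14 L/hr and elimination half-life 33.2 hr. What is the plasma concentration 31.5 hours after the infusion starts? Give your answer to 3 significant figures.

105 µg/mL

Css = rate / CL = 248 / 1.14 = 217.5 µg/mL
k = ln 2 / 33.2 = 0.02088 hr⁻¹
C(t) = Css (1 − e^(−kt)) = 217.5 × (1 − e^(−0.6577)) = 217.5 × 0.4819 ≈ 105 µg/mL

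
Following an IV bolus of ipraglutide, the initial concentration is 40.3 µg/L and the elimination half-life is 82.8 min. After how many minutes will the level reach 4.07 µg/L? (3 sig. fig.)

k = ln 2 / 82.8 = 0.008371 min⁻¹
C(t) = C₀ e^(−kt)  ⇒  t = ln(C₀/C) / k
t = ln(40.3/4.07) / 0.008371 = 2.293 / 0.008371 ≈ 274 minutes

274 minutes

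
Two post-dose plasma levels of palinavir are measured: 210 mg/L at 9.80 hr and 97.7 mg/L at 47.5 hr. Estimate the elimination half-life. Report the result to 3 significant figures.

k = ln(C₁/C₂) / (t₂ − t₁) = ln(210/97.7) / (47.5 − 9.80)
  = 0.7652 / 37.70 = 0.02030 hr⁻¹
t½ = ln 2 / k = ln 2 / 0.02030 ≈ 34.1 hours

34.1 hours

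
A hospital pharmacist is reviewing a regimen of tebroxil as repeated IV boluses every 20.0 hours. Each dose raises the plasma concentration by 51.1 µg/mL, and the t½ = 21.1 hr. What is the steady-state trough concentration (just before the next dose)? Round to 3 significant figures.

55.0 µg/mL

k = ln 2 / 21.1 = 0.03285 hr⁻¹
Fraction remaining after one interval: e^(−kτ) = e^(−0.03285 × 20.0) = 0.5184
R = 1 / (1 − 0.5184) = 2.076
Css,max = 51.1 × 2.076 = 106.1 µg/mL
Css,min = Css,max × e^(−kτ) = 106.1 × 0.5184 ≈ 55.0 µg/mL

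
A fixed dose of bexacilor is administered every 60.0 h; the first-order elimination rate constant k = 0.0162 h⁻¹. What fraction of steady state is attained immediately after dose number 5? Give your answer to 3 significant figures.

f_n = 1 − e^(−nkτ) = 1 − e^(−5 × 0.01620 × 60.0) = 1 − e^(−4.860) = 1 − 0.007750 ≈ 0.992

0.992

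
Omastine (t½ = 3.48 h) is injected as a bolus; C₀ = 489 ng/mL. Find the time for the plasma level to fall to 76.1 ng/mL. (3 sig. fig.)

9.34 hours

k = ln 2 / 3.48 = 0.1992 h⁻¹
C(t) = C₀ e^(−kt)  ⇒  t = ln(C₀/C) / k
t = ln(489/76.1) / 0.1992 = 1.860 / 0.1992 ≈ 9.34 hours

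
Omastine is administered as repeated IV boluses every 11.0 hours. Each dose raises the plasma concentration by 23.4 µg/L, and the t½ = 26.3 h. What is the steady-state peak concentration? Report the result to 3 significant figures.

k = ln 2 / 26.3 = 0.02636 h⁻¹
Fraction remaining after one interval: e^(−kτ) = e^(−0.02636 × 11.0) = 0.7483
R = 1 / (1 − 0.7483) = 3.973
Css,max = 23.4 × 3.973 ≈ 93.0 µg/L

93.0 µg/L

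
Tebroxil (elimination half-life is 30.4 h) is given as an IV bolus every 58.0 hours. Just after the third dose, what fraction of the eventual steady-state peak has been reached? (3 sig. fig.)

k = ln 2 / 30.4 = 0.02280 h⁻¹
f_n = 1 − e^(−nkτ) = 1 − e^(−3 × 0.02280 × 58.0) = 1 − e^(−3.967) = 1 − 0.01892 ≈ 0.981

0.981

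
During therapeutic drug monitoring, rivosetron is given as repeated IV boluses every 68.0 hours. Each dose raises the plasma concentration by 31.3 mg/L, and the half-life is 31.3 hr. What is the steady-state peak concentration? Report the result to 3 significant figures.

40.2 mg/L

k = ln 2 / 31.3 = 0.02215 hr⁻¹
Fraction remaining after one interval: e^(−kτ) = e^(−0.02215 × 68.0) = 0.2218
R = 1 / (1 − 0.2218) = 1.285
Css,max = 31.3 × 1.285 ≈ 40.2 mg/L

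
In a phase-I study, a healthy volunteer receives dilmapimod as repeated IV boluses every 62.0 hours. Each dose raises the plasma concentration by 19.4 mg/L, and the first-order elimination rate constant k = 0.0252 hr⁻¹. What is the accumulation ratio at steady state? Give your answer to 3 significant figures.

Fraction remaining after one interval: e^(−kτ) = e^(−0.02520 × 62.0) = 0.2096
R = 1 / (1 − 0.2096) = 1 / 0.7904 ≈ 1.27

1.27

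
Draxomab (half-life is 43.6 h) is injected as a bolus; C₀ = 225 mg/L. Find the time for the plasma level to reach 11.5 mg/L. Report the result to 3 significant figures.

187 hours

k = ln 2 / 43.6 = 0.01590 h⁻¹
C(t) = C₀ e^(−kt)  ⇒  t = ln(C₀/C) / k
t = ln(225/11.5) / 0.01590 = 2.974 / 0.01590 ≈ 187 hours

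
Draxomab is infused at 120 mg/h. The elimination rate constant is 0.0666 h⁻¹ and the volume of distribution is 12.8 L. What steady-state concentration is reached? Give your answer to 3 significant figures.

141 mg/L

CL = k · V = 0.0666 × 12.8 = 0.8525 L/h
Css = rate / CL = 120 / 0.8525 ≈ 141 mg/L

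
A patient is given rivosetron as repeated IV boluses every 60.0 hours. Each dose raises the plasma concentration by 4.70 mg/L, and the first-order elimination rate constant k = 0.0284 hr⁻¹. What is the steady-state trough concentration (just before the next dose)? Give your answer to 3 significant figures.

Fraction remaining after one interval: e^(−kτ) = e^(−0.02840 × 60.0) = 0.1820
R = 1 / (1 − 0.1820) = 1.222
Css,max = 4.70 × 1.222 = 5.745 mg/L
Css,min = Css,max × e^(−kτ) = 5.745 × 0.1820 ≈ 1.05 mg/L

1.05 mg/L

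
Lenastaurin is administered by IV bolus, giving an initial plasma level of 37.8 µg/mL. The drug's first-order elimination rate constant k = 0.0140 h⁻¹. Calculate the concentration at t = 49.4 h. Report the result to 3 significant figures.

18.9 µg/mL

C(t) = C₀ e^(−kt) = 37.8 × e^(−0.01400 × 49.4) = 37.8 × e^(−0.6916) = 37.8 × 0.5008 ≈ 18.9 µg/mL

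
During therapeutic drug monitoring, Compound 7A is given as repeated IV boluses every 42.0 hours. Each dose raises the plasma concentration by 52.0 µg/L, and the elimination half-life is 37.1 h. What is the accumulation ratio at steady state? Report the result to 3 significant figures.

1.84

k = ln 2 / 37.1 = 0.01868 h⁻¹
Fraction remaining after one interval: e^(−kτ) = e^(−0.01868 × 42.0) = 0.4563
R = 1 / (1 − 0.4563) = 1 / 0.5437 ≈ 1.84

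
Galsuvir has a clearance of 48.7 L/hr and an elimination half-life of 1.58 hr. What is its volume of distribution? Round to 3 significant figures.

111 L

k = ln 2 / t½ = ln 2 / 1.58 = 0.4387 hr⁻¹
V = CL / k = 48.7 / 0.4387 ≈ 111 L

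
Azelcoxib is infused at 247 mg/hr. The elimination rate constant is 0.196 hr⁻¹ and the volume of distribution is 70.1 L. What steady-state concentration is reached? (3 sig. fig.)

18.0 mg/L

CL = k · V = 0.196 × 70.1 = 13.74 L/hr
Css = rate / CL = 247 / 13.74 ≈ 18.0 mg/L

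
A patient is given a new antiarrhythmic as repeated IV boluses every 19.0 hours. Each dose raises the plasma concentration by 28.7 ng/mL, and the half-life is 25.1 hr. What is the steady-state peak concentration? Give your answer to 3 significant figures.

k = ln 2 / 25.1 = 0.02762 hr⁻¹
Fraction remaining after one interval: e^(−kτ) = e^(−0.02762 × 19.0) = 0.5917
R = 1 / (1 − 0.5917) = 2.449
Css,max = 28.7 × 2.449 ≈ 70.3 ng/mL

70.3 ng/mL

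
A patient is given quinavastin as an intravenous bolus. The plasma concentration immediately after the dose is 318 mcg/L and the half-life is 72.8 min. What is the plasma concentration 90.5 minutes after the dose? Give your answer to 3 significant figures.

k = ln 2 / 72.8 = 0.009521 min⁻¹
90.5 min is 1.243 half-lives, so C = 318 × (1/2)^1.243 = 318 × 0.4225 ≈ 134 mcg/L

134 mcg/L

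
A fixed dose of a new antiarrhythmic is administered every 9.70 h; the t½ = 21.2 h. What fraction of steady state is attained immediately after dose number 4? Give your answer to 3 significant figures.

k = ln 2 / 21.2 = 0.03270 h⁻¹
f_n = 1 − e^(−nkτ) = 1 − e^(−4 × 0.03270 × 9.70) = 1 − e^(−1.269) = 1 − 0.2812 ≈ 0.719

0.719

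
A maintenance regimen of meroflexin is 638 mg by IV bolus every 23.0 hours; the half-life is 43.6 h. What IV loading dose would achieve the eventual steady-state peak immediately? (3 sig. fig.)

k = ln 2 / 43.6 = 0.01590 h⁻¹
Accumulation ratio R = 1 / (1 − e^(−kτ)) = 1 / (1 − e^(−0.01590×23.0)) = 1 / (1 − 0.6937) = 3.265
Loading dose = maintenance dose × R = 638 × 3.265 ≈ 2080 mg

2080 mg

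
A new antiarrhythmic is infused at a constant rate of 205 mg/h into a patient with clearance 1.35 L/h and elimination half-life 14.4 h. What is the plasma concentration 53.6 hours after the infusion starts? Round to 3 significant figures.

Css = rate / CL = 205 / 1.35 = 151.9 µg/mL
k = ln 2 / 14.4 = 0.04814 h⁻¹
C(t) = Css (1 − e^(−kt)) = 151.9 × (1 − e^(−2.580)) = 151.9 × 0.9242 ≈ 140 µg/mL

140 µg/mL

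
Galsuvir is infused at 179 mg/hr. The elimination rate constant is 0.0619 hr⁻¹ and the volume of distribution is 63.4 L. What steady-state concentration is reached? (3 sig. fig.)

CL = k · V = 0.0619 × 63.4 = 3.924 L/hr
Css = rate / CL = 179 / 3.924 ≈ 45.6 µg/mL

45.6 µg/mL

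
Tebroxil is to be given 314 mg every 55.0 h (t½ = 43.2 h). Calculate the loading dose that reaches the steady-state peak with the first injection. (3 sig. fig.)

536 mg

k = ln 2 / 43.2 = 0.01605 h⁻¹
Accumulation ratio R = 1 / (1 − e^(−kτ)) = 1 / (1 − e^(−0.01605×55.0)) = 1 / (1 − 0.4138) = 1.706
Loading dose = maintenance dose × R = 314 × 1.706 ≈ 536 mg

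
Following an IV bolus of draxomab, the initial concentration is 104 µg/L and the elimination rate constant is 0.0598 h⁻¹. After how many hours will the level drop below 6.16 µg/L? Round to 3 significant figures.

C(t) = C₀ e^(−kt)  ⇒  t = ln(C₀/C) / k
t = ln(104/6.16) / 0.05980 = 2.826 / 0.05980 ≈ 47.3 hours

47.3 hours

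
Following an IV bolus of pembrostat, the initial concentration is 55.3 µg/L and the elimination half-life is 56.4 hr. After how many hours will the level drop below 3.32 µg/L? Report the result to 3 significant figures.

229 hours

k = ln 2 / 56.4 = 0.01229 hr⁻¹
C(t) = C₀ e^(−kt)  ⇒  t = ln(C₀/C) / k
t = ln(55.3/3.32) / 0.01229 = 2.813 / 0.01229 ≈ 229 hours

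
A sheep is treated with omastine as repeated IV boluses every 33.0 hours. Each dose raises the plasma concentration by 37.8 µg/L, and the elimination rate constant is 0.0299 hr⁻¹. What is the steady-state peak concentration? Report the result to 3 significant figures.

Fraction remaining after one interval: e^(−kτ) = e^(−0.02990 × 33.0) = 0.3728
R = 1 / (1 − 0.3728) = 1.594
Css,max = 37.8 × 1.594 ≈ 60.3 µg/L

60.3 µg/L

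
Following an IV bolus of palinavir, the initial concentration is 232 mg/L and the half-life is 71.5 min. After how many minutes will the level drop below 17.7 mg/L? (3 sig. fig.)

265 minutes

k = ln 2 / 71.5 = 0.009694 min⁻¹
C(t) = C₀ e^(−kt)  ⇒  t = ln(C₀/C) / k
t = ln(232/17.7) / 0.009694 = 2.573 / 0.009694 ≈ 265 minutes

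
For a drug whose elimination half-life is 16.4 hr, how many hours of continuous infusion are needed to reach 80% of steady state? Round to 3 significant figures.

k = ln 2 / 16.4 = 0.04227 hr⁻¹
f = 1 − e^(−kt)  ⇒  t = −ln(1 − f) / k
t = −ln(1 − 0.8) / 0.04227 = 1.609 / 0.04227 ≈ 38.1 hours

38.1 hours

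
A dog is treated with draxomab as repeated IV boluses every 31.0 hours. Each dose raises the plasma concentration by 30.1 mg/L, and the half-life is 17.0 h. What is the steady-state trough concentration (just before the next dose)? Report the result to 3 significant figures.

k = ln 2 / 17.0 = 0.04077 h⁻¹
Fraction remaining after one interval: e^(−kτ) = e^(−0.04077 × 31.0) = 0.2825
R = 1 / (1 − 0.2825) = 1.394
Css,max = 30.1 × 1.394 = 41.95 mg/L
Css,min = Css,max × e^(−kτ) = 41.95 × 0.2825 ≈ 11.9 mg/L

11.9 mg/L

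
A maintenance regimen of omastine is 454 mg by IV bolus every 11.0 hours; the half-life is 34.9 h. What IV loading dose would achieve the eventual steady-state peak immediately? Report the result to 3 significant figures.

k = ln 2 / 34.9 = 0.01986 h⁻¹
Accumulation ratio R = 1 / (1 − e^(−kτ)) = 1 / (1 − e^(−0.01986×11.0)) = 1 / (1 − 0.8037) = 5.095
Loading dose = maintenance dose × R = 454 × 5.095 ≈ 2310 mg

2310 mg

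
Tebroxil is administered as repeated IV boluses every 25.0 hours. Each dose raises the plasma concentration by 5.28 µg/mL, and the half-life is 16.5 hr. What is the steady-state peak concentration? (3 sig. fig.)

8.12 µg/mL

k = ln 2 / 16.5 = 0.04201 hr⁻¹
Fraction remaining after one interval: e^(−kτ) = e^(−0.04201 × 25.0) = 0.3499
R = 1 / (1 − 0.3499) = 1.538
Css,max = 5.28 × 1.538 ≈ 8.12 µg/mL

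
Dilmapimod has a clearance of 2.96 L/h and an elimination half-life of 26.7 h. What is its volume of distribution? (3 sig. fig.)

114 L

k = ln 2 / t½ = ln 2 / 26.7 = 0.02596 h⁻¹
V = CL / k = 2.96 / 0.02596 ≈ 114 L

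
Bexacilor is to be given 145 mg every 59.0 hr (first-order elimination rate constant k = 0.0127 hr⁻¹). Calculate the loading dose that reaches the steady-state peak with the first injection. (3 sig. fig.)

Accumulation ratio R = 1 / (1 − e^(−kτ)) = 1 / (1 − e^(−0.01270×59.0)) = 1 / (1 − 0.4727) = 1.896
Loading dose = maintenance dose × R = 145 × 1.896 ≈ 275 mg

275 mg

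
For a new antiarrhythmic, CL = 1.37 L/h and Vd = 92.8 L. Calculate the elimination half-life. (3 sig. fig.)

47.0 hours

k = CL / V = 1.37 / 92.8 = 0.01476 h⁻¹
t½ = ln 2 / k = ln 2 / 0.01476 ≈ 47.0 hours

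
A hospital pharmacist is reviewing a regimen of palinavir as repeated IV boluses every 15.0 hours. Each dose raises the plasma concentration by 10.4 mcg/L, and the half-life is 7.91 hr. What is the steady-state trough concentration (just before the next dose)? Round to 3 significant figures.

3.82 mcg/L

k = ln 2 / 7.91 = 0.08763 hr⁻¹
Fraction remaining after one interval: e^(−kτ) = e^(−0.08763 × 15.0) = 0.2686
R = 1 / (1 − 0.2686) = 1.367
Css,max = 10.4 × 1.367 = 14.22 mcg/L
Css,min = Css,max × e^(−kτ) = 14.22 × 0.2686 ≈ 3.82 mcg/L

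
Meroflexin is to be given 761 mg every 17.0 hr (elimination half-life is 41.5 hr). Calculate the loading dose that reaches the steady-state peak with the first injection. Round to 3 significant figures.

3080 mg

k = ln 2 / 41.5 = 0.01670 hr⁻¹
Accumulation ratio R = 1 / (1 − e^(−kτ)) = 1 / (1 − e^(−0.01670×17.0)) = 1 / (1 − 0.7528) = 4.046
Loading dose = maintenance dose × R = 761 × 4.046 ≈ 3080 mg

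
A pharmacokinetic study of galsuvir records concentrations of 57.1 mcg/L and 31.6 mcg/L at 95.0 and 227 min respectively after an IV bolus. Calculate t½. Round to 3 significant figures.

k = ln(C₁/C₂) / (t₂ − t₁) = ln(57.1/31.6) / (227 − 95.0)
  = 0.5916 / 132.0 = 0.004482 min⁻¹
t½ = ln 2 / k = ln 2 / 0.004482 ≈ 155 minutes

155 minutes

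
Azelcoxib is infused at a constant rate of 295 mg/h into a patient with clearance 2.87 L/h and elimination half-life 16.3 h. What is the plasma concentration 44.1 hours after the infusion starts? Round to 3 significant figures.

87.0 µg/mL

Css = rate / CL = 295 / 2.87 = 102.8 µg/mL
k = ln 2 / 16.3 = 0.04252 h⁻¹
C(t) = Css (1 − e^(−kt)) = 102.8 × (1 − e^(−1.875)) = 102.8 × 0.8467 ≈ 87.0 µg/mL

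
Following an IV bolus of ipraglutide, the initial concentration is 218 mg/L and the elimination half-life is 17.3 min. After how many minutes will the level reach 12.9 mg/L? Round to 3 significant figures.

k = ln 2 / 17.3 = 0.04007 min⁻¹
C(t) = C₀ e^(−kt)  ⇒  t = ln(C₀/C) / k
t = ln(218/12.9) / 0.04007 = 2.827 / 0.04007 ≈ 70.6 minutes

70.6 minutes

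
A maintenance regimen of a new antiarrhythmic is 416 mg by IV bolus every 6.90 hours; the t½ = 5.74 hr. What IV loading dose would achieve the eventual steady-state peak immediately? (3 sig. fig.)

k = ln 2 / 5.74 = 0.1208 hr⁻¹
Accumulation ratio R = 1 / (1 − e^(−kτ)) = 1 / (1 − e^(−0.1208×6.90)) = 1 / (1 − 0.4346) = 1.769
Loading dose = maintenance dose × R = 416 × 1.769 ≈ 736 mg

736 mg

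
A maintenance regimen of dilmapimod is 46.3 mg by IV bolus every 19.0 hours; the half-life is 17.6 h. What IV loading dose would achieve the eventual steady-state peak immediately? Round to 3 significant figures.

87.9 mg

k = ln 2 / 17.6 = 0.03938 h⁻¹
Accumulation ratio R = 1 / (1 − e^(−kτ)) = 1 / (1 − e^(−0.03938×19.0)) = 1 / (1 − 0.4732) = 1.898
Loading dose = maintenance dose × R = 46.3 × 1.898 ≈ 87.9 mg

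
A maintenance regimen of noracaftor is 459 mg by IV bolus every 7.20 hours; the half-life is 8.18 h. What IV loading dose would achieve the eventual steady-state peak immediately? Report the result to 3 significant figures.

1010 mg

k = ln 2 / 8.18 = 0.08474 h⁻¹
Accumulation ratio R = 1 / (1 − e^(−kτ)) = 1 / (1 − e^(−0.08474×7.20)) = 1 / (1 − 0.5433) = 2.190
Loading dose = maintenance dose × R = 459 × 2.190 ≈ 1010 mg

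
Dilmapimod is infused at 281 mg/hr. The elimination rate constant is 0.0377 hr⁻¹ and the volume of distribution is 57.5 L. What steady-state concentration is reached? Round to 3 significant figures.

CL = k · V = 0.0377 × 57.5 = 2.168 L/hr
Css = rate / CL = 281 / 2.168 ≈ 130 µg/mL

130 µg/mL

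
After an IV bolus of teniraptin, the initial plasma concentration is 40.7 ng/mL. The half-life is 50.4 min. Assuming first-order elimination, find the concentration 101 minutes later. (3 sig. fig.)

k = ln 2 / 50.4 = 0.01375 min⁻¹
C(t) = C₀ e^(−kt) = 40.7 × e^(−0.01375 × 101) = 40.7 × e^(−1.389) = 40.7 × 0.2493 ≈ 10.1 ng/mL

10.1 ng/mL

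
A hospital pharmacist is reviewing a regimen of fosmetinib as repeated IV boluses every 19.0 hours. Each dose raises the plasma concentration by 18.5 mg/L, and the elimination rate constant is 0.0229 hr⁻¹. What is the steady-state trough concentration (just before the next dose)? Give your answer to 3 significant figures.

33.9 mg/L

Fraction remaining after one interval: e^(−kτ) = e^(−0.02290 × 19.0) = 0.6472
R = 1 / (1 − 0.6472) = 2.834
Css,max = 18.5 × 2.834 = 52.44 mg/L
Css,min = Css,max × e^(−kτ) = 52.44 × 0.6472 ≈ 33.9 mg/L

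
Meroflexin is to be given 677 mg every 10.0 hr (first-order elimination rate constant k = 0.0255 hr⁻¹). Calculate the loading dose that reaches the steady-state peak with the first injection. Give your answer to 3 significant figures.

Accumulation ratio R = 1 / (1 − e^(−kτ)) = 1 / (1 − e^(−0.02550×10.0)) = 1 / (1 − 0.7749) = 4.443
Loading dose = maintenance dose × R = 677 × 4.443 ≈ 3010 mg

3010 mg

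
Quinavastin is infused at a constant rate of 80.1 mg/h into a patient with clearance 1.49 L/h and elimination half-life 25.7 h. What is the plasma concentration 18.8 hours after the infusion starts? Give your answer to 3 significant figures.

Css = rate / CL = 80.1 / 1.49 = 53.76 µg/mL
k = ln 2 / 25.7 = 0.02697 h⁻¹
C(t) = Css (1 − e^(−kt)) = 53.76 × (1 − e^(−0.5070)) = 53.76 × 0.3977 ≈ 21.4 µg/mL

21.4 µg/mL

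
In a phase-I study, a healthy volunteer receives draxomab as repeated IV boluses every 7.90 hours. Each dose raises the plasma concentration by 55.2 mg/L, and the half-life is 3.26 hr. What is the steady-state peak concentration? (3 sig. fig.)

k = ln 2 / 3.26 = 0.2126 hr⁻¹
Fraction remaining after one interval: e^(−kτ) = e^(−0.2126 × 7.90) = 0.1864
R = 1 / (1 − 0.1864) = 1.229
Css,max = 55.2 × 1.229 ≈ 67.8 mg/L

67.8 mg/L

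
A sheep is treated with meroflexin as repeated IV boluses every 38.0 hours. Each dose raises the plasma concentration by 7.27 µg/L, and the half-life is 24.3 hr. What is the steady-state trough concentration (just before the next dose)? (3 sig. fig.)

3.72 µg/L

k = ln 2 / 24.3 = 0.02852 hr⁻¹
Fraction remaining after one interval: e^(−kτ) = e^(−0.02852 × 38.0) = 0.3383
R = 1 / (1 − 0.3383) = 1.511
Css,max = 7.27 × 1.511 = 10.99 µg/L
Css,min = Css,max × e^(−kτ) = 10.99 × 0.3383 ≈ 3.72 µg/L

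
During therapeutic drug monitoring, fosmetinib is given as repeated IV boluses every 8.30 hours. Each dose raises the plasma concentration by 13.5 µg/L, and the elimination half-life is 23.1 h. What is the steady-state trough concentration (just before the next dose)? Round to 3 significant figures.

k = ln 2 / 23.1 = 0.03001 h⁻¹
Fraction remaining after one interval: e^(−kτ) = e^(−0.03001 × 8.30) = 0.7795
R = 1 / (1 − 0.7795) = 4.536
Css,max = 13.5 × 4.536 = 61.24 µg/L
Css,min = Css,max × e^(−kτ) = 61.24 × 0.7795 ≈ 47.7 µg/L

47.7 µg/L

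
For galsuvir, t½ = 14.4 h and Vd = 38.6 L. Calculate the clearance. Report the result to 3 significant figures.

1.86 L/h

k = ln 2 / t½ = ln 2 / 14.4 = 0.04814 h⁻¹
CL = k · V = 0.04814 × 38.6 ≈ 1.86 L/h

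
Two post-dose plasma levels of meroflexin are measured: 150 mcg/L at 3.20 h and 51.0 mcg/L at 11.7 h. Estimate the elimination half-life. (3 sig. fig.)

5.46 hours

k = ln(C₁/C₂) / (t₂ − t₁) = ln(150/51.0) / (11.7 − 3.20)
  = 1.079 / 8.500 = 0.1269 h⁻¹
t½ = ln 2 / k = ln 2 / 0.1269 ≈ 5.46 hours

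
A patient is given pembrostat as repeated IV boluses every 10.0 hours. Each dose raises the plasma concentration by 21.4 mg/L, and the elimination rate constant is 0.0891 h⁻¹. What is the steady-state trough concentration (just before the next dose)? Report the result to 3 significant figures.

14.9 mg/L

Fraction remaining after one interval: e^(−kτ) = e^(−0.08910 × 10.0) = 0.4102
R = 1 / (1 − 0.4102) = 1.696
Css,max = 21.4 × 1.696 = 36.29 mg/L
Css,min = Css,max × e^(−kτ) = 36.29 × 0.4102 ≈ 14.9 mg/L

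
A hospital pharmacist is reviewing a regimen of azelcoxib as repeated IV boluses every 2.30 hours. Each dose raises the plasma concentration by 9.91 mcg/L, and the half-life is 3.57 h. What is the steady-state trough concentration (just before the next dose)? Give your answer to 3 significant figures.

17.6 mcg/L

k = ln 2 / 3.57 = 0.1942 h⁻¹
Fraction remaining after one interval: e^(−kτ) = e^(−0.1942 × 2.30) = 0.6398
R = 1 / (1 − 0.6398) = 2.776
Css,max = 9.91 × 2.776 = 27.51 mcg/L
Css,min = Css,max × e^(−kτ) = 27.51 × 0.6398 ≈ 17.6 mcg/L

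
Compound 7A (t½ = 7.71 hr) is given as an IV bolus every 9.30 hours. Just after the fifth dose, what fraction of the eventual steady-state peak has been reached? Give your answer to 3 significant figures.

k = ln 2 / 7.71 = 0.08990 hr⁻¹
f_n = 1 − e^(−nkτ) = 1 − e^(−5 × 0.08990 × 9.30) = 1 − e^(−4.180) = 1 − 0.01529 ≈ 0.985

0.985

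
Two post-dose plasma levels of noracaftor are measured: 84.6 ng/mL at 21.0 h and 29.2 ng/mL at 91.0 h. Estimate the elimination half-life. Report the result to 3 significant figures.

45.6 hours

k = ln(C₁/C₂) / (t₂ − t₁) = ln(84.6/29.2) / (91.0 − 21.0)
  = 1.064 / 70.00 = 0.01520 h⁻¹
t½ = ln 2 / k = ln 2 / 0.01520 ≈ 45.6 hours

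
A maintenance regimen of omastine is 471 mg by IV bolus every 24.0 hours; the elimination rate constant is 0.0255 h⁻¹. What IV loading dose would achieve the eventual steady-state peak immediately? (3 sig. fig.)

1030 mg

Accumulation ratio R = 1 / (1 − e^(−kτ)) = 1 / (1 − e^(−0.02550×24.0)) = 1 / (1 − 0.5423) = 2.185
Loading dose = maintenance dose × R = 471 × 2.185 ≈ 1030 mg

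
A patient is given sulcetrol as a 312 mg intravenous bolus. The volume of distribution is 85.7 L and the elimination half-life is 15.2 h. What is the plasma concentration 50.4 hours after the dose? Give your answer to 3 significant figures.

0.366 µg/mL

C₀ = dose / V = 312 / 85.7 = 3.641 µg/mL
k = ln 2 / 15.2 = 0.04560 h⁻¹
C(t) = C₀ e^(−kt) = 3.641 × e^(−0.04560 × 50.4) = 3.641 × e^(−2.298) = 3.641 × 0.1004 ≈ 0.366 µg/mL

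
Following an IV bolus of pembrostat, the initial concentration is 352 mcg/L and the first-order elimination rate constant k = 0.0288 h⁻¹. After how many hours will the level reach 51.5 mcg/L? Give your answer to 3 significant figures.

C(t) = C₀ e^(−kt)  ⇒  t = ln(C₀/C) / k
t = ln(352/51.5) / 0.02880 = 1.922 / 0.02880 ≈ 66.7 hours

66.7 hours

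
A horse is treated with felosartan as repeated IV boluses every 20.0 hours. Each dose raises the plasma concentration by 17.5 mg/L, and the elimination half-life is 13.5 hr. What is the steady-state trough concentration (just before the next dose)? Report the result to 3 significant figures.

9.76 mg/L

k = ln 2 / 13.5 = 0.05134 hr⁻¹
Fraction remaining after one interval: e^(−kτ) = e^(−0.05134 × 20.0) = 0.3581
R = 1 / (1 − 0.3581) = 1.558
Css,max = 17.5 × 1.558 = 27.26 mg/L
Css,min = Css,max × e^(−kτ) = 27.26 × 0.3581 ≈ 9.76 mg/L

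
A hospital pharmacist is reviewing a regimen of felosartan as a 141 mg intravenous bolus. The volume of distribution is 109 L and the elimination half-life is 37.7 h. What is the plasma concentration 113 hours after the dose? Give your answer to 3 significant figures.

0.162 µg/mL

C₀ = dose / V = 141 / 109 = 1.294 µg/mL
k = ln 2 / 37.7 = 0.01839 h⁻¹
C(t) = C₀ e^(−kt) = 1.294 × e^(−0.01839 × 113) = 1.294 × e^(−2.078) = 1.294 × 0.1252 ≈ 0.162 µg/mL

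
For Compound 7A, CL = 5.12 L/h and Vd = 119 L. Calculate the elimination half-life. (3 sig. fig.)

k = CL / V = 5.12 / 119 = 0.04303 h⁻¹
t½ = ln 2 / k = ln 2 / 0.04303 ≈ 16.1 hours

16.1 hours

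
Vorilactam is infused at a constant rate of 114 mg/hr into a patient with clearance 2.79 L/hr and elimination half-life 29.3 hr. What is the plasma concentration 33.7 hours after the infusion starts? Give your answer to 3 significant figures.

Css = rate / CL = 114 / 2.79 = 40.86 mg/L
k = ln 2 / 29.3 = 0.02366 hr⁻¹
C(t) = Css (1 − e^(−kt)) = 40.86 × (1 − e^(−0.7972)) = 40.86 × 0.5494 ≈ 22.4 mg/L

22.4 mg/L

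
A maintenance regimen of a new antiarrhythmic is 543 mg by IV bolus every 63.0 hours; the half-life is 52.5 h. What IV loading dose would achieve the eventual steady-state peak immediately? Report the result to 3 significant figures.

962 mg

k = ln 2 / 52.5 = 0.01320 h⁻¹
Accumulation ratio R = 1 / (1 − e^(−kτ)) = 1 / (1 − e^(−0.01320×63.0)) = 1 / (1 − 0.4353) = 1.771
Loading dose = maintenance dose × R = 543 × 1.771 ≈ 962 mg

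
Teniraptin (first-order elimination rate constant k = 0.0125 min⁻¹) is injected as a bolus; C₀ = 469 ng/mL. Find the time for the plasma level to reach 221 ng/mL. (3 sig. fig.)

C(t) = C₀ e^(−kt)  ⇒  t = ln(C₀/C) / k
t = ln(469/221) / 0.01250 = 0.7524 / 0.01250 ≈ 60.2 minutes

60.2 minutes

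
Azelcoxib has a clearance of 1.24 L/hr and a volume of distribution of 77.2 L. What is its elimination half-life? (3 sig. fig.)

k = CL / V = 1.24 / 77.2 = 0.01606 hr⁻¹
t½ = ln 2 / k = ln 2 / 0.01606 ≈ 43.2 hours

43.2 hours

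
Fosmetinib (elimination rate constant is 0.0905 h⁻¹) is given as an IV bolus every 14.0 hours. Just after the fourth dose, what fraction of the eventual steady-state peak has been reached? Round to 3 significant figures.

f_n = 1 − e^(−nkτ) = 1 − e^(−4 × 0.09050 × 14.0) = 1 − e^(−5.068) = 1 − 0.006295 ≈ 0.994

0.994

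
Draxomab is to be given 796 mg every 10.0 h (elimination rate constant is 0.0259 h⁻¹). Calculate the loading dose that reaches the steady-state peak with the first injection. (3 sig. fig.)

Accumulation ratio R = 1 / (1 − e^(−kτ)) = 1 / (1 − e^(−0.02590×10.0)) = 1 / (1 − 0.7718) = 4.383
Loading dose = maintenance dose × R = 796 × 4.383 ≈ 3490 mg

3490 mg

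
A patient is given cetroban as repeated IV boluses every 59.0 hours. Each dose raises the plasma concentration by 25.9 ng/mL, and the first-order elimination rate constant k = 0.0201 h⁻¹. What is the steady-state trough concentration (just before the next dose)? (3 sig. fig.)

Fraction remaining after one interval: e^(−kτ) = e^(−0.02010 × 59.0) = 0.3055
R = 1 / (1 − 0.3055) = 1.440
Css,max = 25.9 × 1.440 = 37.29 ng/mL
Css,min = Css,max × e^(−kτ) = 37.29 × 0.3055 ≈ 11.4 ng/mL

11.4 ng/mL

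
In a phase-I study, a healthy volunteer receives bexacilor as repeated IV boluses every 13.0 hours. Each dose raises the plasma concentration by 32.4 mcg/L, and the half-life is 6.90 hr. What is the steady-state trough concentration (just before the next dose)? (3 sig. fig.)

12.0 mcg/L

k = ln 2 / 6.90 = 0.1005 hr⁻¹
Fraction remaining after one interval: e^(−kτ) = e^(−0.1005 × 13.0) = 0.2709
R = 1 / (1 − 0.2709) = 1.372
Css,max = 32.4 × 1.372 = 44.44 mcg/L
Css,min = Css,max × e^(−kτ) = 44.44 × 0.2709 ≈ 12.0 mcg/L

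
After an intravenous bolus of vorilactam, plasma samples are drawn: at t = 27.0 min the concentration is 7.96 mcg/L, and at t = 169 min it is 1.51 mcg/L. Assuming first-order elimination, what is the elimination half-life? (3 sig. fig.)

59.2 minutes

k = ln(C₁/C₂) / (t₂ − t₁) = ln(7.96/1.51) / (169 − 27.0)
  = 1.662 / 142.0 = 0.01171 min⁻¹
t½ = ln 2 / k = ln 2 / 0.01171 ≈ 59.2 minutes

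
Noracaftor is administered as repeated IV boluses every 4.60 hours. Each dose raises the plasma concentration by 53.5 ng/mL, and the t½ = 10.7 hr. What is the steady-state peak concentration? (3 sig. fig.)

k = ln 2 / 10.7 = 0.06478 hr⁻¹
Fraction remaining after one interval: e^(−kτ) = e^(−0.06478 × 4.60) = 0.7423
R = 1 / (1 − 0.7423) = 3.881
Css,max = 53.5 × 3.881 ≈ 208 ng/mL

208 ng/mL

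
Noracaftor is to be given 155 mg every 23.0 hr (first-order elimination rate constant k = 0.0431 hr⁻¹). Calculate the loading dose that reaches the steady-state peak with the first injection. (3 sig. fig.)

Accumulation ratio R = 1 / (1 − e^(−kτ)) = 1 / (1 − e^(−0.04310×23.0)) = 1 / (1 − 0.3711) = 1.590
Loading dose = maintenance dose × R = 155 × 1.590 ≈ 246 mg

246 mg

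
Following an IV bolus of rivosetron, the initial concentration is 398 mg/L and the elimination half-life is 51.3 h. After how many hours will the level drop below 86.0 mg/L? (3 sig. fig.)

113 hours

k = ln 2 / 51.3 = 0.01351 h⁻¹
C(t) = C₀ e^(−kt)  ⇒  t = ln(C₀/C) / k
t = ln(398/86.0) / 0.01351 = 1.532 / 0.01351 ≈ 113 hours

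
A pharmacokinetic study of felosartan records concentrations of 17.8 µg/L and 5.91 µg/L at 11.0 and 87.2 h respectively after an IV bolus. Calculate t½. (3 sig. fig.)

47.9 hours

k = ln(C₁/C₂) / (t₂ − t₁) = ln(17.8/5.91) / (87.2 − 11.0)
  = 1.103 / 76.20 = 0.01447 h⁻¹
t½ = ln 2 / k = ln 2 / 0.01447 ≈ 47.9 hours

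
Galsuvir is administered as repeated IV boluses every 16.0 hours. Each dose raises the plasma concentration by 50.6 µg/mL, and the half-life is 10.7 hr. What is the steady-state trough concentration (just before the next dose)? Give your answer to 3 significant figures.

27.8 µg/mL

k = ln 2 / 10.7 = 0.06478 hr⁻¹
Fraction remaining after one interval: e^(−kτ) = e^(−0.06478 × 16.0) = 0.3547
R = 1 / (1 − 0.3547) = 1.550
Css,max = 50.6 × 1.550 = 78.41 µg/mL
Css,min = Css,max × e^(−kτ) = 78.41 × 0.3547 ≈ 27.8 µg/mL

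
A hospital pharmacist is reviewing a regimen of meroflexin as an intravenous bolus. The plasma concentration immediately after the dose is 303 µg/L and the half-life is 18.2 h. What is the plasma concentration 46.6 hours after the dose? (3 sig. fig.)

51.4 µg/L

k = ln 2 / 18.2 = 0.03809 h⁻¹
C(t) = C₀ e^(−kt) = 303 × e^(−0.03809 × 46.6) = 303 × e^(−1.775) = 303 × 0.1695 ≈ 51.4 µg/L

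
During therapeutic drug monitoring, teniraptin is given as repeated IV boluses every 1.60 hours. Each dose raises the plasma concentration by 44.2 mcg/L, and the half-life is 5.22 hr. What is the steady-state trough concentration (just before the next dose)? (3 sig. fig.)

187 mcg/L

k = ln 2 / 5.22 = 0.1328 hr⁻¹
Fraction remaining after one interval: e^(−kτ) = e^(−0.1328 × 1.60) = 0.8086
R = 1 / (1 − 0.8086) = 5.224
Css,max = 44.2 × 5.224 = 230.9 mcg/L
Css,min = Css,max × e^(−kτ) = 230.9 × 0.8086 ≈ 187 mcg/L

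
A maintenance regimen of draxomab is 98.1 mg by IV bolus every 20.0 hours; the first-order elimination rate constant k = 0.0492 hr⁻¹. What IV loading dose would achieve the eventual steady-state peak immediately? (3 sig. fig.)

Accumulation ratio R = 1 / (1 − e^(−kτ)) = 1 / (1 − e^(−0.04920×20.0)) = 1 / (1 − 0.3738) = 1.597
Loading dose = maintenance dose × R = 98.1 × 1.597 ≈ 157 mg

157 mg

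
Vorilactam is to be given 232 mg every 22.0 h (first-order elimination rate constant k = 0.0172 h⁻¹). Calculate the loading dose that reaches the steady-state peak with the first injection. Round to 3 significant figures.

736 mg

Accumulation ratio R = 1 / (1 − e^(−kτ)) = 1 / (1 − e^(−0.01720×22.0)) = 1 / (1 − 0.6850) = 3.174
Loading dose = maintenance dose × R = 232 × 3.174 ≈ 736 mg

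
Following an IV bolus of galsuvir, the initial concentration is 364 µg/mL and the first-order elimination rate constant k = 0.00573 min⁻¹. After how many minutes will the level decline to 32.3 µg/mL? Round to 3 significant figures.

C(t) = C₀ e^(−kt)  ⇒  t = ln(C₀/C) / k
t = ln(364/32.3) / 0.005730 = 2.422 / 0.005730 ≈ 423 minutes

423 minutes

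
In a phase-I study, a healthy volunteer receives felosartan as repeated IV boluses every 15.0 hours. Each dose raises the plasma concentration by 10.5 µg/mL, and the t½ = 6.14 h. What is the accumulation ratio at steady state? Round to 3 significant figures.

1.23

k = ln 2 / 6.14 = 0.1129 h⁻¹
Fraction remaining after one interval: e^(−kτ) = e^(−0.1129 × 15.0) = 0.1839
R = 1 / (1 − 0.1839) = 1 / 0.8161 ≈ 1.23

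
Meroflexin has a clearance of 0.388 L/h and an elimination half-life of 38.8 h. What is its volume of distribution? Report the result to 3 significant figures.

21.7 L

k = ln 2 / t½ = ln 2 / 38.8 = 0.01786 h⁻¹
V = CL / k = 0.388 / 0.01786 ≈ 21.7 L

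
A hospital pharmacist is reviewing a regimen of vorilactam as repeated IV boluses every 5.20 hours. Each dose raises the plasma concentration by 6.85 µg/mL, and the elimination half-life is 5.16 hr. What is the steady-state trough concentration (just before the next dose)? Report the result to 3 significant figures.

k = ln 2 / 5.16 = 0.1343 hr⁻¹
Fraction remaining after one interval: e^(−kτ) = e^(−0.1343 × 5.20) = 0.4973
R = 1 / (1 − 0.4973) = 1.989
Css,max = 6.85 × 1.989 = 13.63 µg/mL
Css,min = Css,max × e^(−kτ) = 13.63 × 0.4973 ≈ 6.78 µg/mL

6.78 µg/mL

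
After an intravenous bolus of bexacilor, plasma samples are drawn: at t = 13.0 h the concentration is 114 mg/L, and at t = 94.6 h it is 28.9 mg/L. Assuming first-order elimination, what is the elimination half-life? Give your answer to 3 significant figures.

k = ln(C₁/C₂) / (t₂ − t₁) = ln(114/28.9) / (94.6 − 13.0)
  = 1.372 / 81.60 = 0.01682 h⁻¹
t½ = ln 2 / k = ln 2 / 0.01682 ≈ 41.2 hours

41.2 hours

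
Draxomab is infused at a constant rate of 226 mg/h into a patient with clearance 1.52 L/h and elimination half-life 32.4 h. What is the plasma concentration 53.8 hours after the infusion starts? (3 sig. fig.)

Css = rate / CL = 226 / 1.52 = 148.7 µg/mL
k = ln 2 / 32.4 = 0.02139 h⁻¹
C(t) = Css (1 − e^(−kt)) = 148.7 × (1 − e^(−1.151)) = 148.7 × 0.6837 ≈ 102 µg/mL

102 µg/mL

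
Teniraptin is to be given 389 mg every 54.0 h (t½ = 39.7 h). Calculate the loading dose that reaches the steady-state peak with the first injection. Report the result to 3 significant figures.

k = ln 2 / 39.7 = 0.01746 h⁻¹
Accumulation ratio R = 1 / (1 − e^(−kτ)) = 1 / (1 − e^(−0.01746×54.0)) = 1 / (1 − 0.3895) = 1.638
Loading dose = maintenance dose × R = 389 × 1.638 ≈ 637 mg

637 mg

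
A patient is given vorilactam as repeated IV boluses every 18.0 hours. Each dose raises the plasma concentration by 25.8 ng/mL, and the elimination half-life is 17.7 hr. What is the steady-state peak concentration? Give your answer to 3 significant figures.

51.0 ng/mL

k = ln 2 / 17.7 = 0.03916 hr⁻¹
Fraction remaining after one interval: e^(−kτ) = e^(−0.03916 × 18.0) = 0.4942
R = 1 / (1 − 0.4942) = 1.977
Css,max = 25.8 × 1.977 ≈ 51.0 ng/mL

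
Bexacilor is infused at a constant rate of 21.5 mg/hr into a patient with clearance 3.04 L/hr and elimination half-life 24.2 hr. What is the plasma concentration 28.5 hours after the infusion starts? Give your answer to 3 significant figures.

Css = rate / CL = 21.5 / 3.04 = 7.072 µg/mL
k = ln 2 / 24.2 = 0.02864 hr⁻¹
C(t) = Css (1 − e^(−kt)) = 7.072 × (1 − e^(−0.8163)) = 7.072 × 0.5579 ≈ 3.95 µg/mL

3.95 µg/mL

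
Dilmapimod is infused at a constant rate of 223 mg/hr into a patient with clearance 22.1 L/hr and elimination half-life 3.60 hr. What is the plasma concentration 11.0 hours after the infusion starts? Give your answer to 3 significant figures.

8.88 µg/mL

Css = rate / CL = 223 / 22.1 = 10.09 µg/mL
k = ln 2 / 3.60 = 0.1925 hr⁻¹
C(t) = Css (1 − e^(−kt)) = 10.09 × (1 − e^(−2.118)) = 10.09 × 0.8797 ≈ 8.88 µg/mL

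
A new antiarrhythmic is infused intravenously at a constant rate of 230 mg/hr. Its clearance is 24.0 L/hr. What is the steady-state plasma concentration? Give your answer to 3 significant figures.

Css = infusion rate / CL = 230 / 24.0 ≈ 9.58 µg/mL

9.58 µg/mL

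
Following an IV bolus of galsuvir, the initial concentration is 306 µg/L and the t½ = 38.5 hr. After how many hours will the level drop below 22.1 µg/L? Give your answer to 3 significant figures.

k = ln 2 / 38.5 = 0.01800 hr⁻¹
C(t) = C₀ e^(−kt)  ⇒  t = ln(C₀/C) / k
t = ln(306/22.1) / 0.01800 = 2.628 / 0.01800 ≈ 146 hours

146 hours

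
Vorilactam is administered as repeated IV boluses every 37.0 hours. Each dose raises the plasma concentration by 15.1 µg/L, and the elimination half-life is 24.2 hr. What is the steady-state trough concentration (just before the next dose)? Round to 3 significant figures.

k = ln 2 / 24.2 = 0.02864 hr⁻¹
Fraction remaining after one interval: e^(−kτ) = e^(−0.02864 × 37.0) = 0.3465
R = 1 / (1 − 0.3465) = 1.530
Css,max = 15.1 × 1.530 = 23.11 µg/L
Css,min = Css,max × e^(−kτ) = 23.11 × 0.3465 ≈ 8.01 µg/L

8.01 µg/L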